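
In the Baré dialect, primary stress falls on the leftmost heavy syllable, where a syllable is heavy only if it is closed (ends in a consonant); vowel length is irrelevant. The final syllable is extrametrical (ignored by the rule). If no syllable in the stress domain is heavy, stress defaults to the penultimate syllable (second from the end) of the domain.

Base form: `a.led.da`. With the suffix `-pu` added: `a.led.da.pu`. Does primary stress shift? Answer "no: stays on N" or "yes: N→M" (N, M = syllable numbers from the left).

Base `a.led.da` (3 syllables):
  The final syllable (3, da) is extrametrical; the stress domain is syllables 1–2.
  Weights: 1 a L, 2 led H.
  Heavy syllables in the domain: 2. The leftmost is syllable 2 (led).
  → primary stress on syllable 2.
Suffixed `a.led.da.pu` (4 syllables):
  The final syllable (4, pu) is extrametrical; the stress domain is syllables 1–3.
  Weights: 1 a L, 2 led H, 3 da L.
  Heavy syllables in the domain: 2. The leftmost is syllable 2 (led).
  → primary stress on syllable 2.

no: stays on 2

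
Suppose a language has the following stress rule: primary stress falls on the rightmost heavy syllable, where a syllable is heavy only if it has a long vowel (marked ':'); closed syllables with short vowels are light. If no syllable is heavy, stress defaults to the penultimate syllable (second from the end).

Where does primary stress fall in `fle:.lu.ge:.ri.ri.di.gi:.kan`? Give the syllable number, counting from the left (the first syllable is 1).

7

Weights: 1 fle: H, 2 lu L, 3 ge: H, 4 ri L, 5 ri L, 6 di L, 7 gi: H, 8 kan L.
Heavy syllables in the domain: 1, 3, 7. The rightmost is syllable 7 (gi:).
Primary stress: syllable 7 → fle:.lu.ge:.ri.ri.di.ˈgi:.kan.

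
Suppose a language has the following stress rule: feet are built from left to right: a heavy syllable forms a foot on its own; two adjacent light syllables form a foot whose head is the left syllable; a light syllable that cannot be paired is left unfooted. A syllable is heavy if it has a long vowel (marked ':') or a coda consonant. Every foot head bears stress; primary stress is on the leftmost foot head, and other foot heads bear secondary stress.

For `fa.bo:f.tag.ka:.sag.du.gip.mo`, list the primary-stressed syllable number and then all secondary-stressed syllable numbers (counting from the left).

primary 2, secondary 3, 4, 5, 7

Weights: 1 fa L, 2 bo:f H, 3 tag H, 4 ka: H, 5 sag H, 6 du L, 7 gip H, 8 mo L.
Parse left to right (heavy = foot alone; LL = one foot; stranded L unfooted): fa (ˈbo:f) (ˈtag) (ˈka:) (ˈsag) du (ˈgip) mo.
Foot heads: 2, 3, 4, 5, 7.
Primary stress on the leftmost head = syllable 2.
Secondary stress on 3, 4, 5, 7: fa.ˈbo:f.ˌtag.ˌka:.ˌsag.du.ˌgip.mo.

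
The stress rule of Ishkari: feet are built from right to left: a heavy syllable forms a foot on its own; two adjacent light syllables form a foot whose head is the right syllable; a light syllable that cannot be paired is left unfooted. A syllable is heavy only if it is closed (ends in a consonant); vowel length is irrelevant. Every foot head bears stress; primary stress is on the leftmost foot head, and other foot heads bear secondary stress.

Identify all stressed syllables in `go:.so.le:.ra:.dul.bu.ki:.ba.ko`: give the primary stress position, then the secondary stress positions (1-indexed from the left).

primary 2, secondary 4, 5, 7, 9

Weights: 1 go: L, 2 so L, 3 le: L, 4 ra: L, 5 dul H, 6 bu L, 7 ki: L, 8 ba L, 9 ko L.
Parse right to left (heavy = foot alone; LL = one foot; stranded L unfooted): (go:.ˈso) (le:.ˈra:) (ˈdul) (bu.ˈki:) (ba.ˈko).
Foot heads: 2, 4, 5, 7, 9.
Primary stress on the leftmost head = syllable 2.
Secondary stress on 4, 5, 7, 9: go:.ˈso.le:.ˌra:.ˌdul.bu.ˌki:.ba.ˌko.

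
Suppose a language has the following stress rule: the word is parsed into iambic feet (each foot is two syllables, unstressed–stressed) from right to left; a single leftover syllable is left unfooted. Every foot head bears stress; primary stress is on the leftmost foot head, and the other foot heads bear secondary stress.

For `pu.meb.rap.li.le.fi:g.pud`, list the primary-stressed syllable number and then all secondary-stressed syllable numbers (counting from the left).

Parse right to left into iambic (σˈσ) feet: pu (meb.ˈrap) (li.ˈle) (fi:g.ˈpud). Syllable 1 is left unfooted.
Foot heads (stressed positions): 3, 5, 7.
End Rule Leftmost: primary stress on the leftmost head = syllable 3.
Secondary stress on 5, 7: pu.meb.ˈrap.li.ˌle.fi:g.ˌpud.

primary 3, secondary 5, 7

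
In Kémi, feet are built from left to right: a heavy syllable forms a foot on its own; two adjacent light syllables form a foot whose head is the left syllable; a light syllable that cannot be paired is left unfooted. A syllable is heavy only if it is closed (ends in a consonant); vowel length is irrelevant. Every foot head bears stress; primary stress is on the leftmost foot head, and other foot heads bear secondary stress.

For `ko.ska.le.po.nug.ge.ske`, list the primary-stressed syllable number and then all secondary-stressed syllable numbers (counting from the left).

Weights: 1 ko L, 2 ska L, 3 le L, 4 po L, 5 nug H, 6 ge L, 7 ske L.
Parse left to right (heavy = foot alone; LL = one foot; stranded L unfooted): (ˈko.ska) (ˈle.po) (ˈnug) (ˈge.ske).
Foot heads: 1, 3, 5, 6.
Primary stress on the leftmost head = syllable 1.
Secondary stress on 3, 5, 6: ˈko.ska.ˌle.po.ˌnug.ˌge.ske.

primary 1, secondary 3, 5, 6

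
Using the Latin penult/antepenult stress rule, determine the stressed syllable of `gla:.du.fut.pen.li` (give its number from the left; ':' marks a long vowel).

Classical Latin: stress the penult if heavy (long vowel or closed), else the antepenult.
Weights: 3 fut H, 4 pen H, 5 li L.
The penult (syllable 4, pen) is heavy, so it takes stress.
Stress on syllable 4: gla:.du.fut.ˈpen.li.

4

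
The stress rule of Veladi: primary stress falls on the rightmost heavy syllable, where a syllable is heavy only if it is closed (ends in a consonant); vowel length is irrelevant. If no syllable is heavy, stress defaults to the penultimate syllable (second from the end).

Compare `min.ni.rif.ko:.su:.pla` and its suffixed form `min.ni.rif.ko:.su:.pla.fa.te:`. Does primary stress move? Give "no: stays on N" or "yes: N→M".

Base `min.ni.rif.ko:.su:.pla` (6 syllables):
  Weights: 1 min H, 2 ni L, 3 rif H, 4 ko: L, 5 su: L, 6 pla L.
  Heavy syllables in the domain: 1, 3. The rightmost is syllable 3 (rif).
  → primary stress on syllable 3.
Suffixed `min.ni.rif.ko:.su:.pla.fa.te:` (8 syllables):
  Weights: 1 min H, 2 ni L, 3 rif H, 4 ko: L, 5 su: L, 6 pla L, 7 fa L, 8 te: L.
  Heavy syllables in the domain: 1, 3. The rightmost is syllable 3 (rif).
  → primary stress on syllable 3.

no: stays on 3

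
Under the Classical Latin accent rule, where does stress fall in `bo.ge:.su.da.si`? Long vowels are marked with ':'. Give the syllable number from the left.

Classical Latin: stress the penult if heavy (long vowel or closed), else the antepenult.
Weights: 3 su L, 4 da L, 5 si L.
The penult (syllable 4, da) is light, so stress falls on the antepenult (syllable 3, su).
Stress on syllable 3: bo.ge:.ˈsu.da.si.

3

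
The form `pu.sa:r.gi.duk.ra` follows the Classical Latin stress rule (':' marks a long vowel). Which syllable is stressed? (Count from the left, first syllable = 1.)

Classical Latin: stress the penult if heavy (long vowel or closed), else the antepenult.
Weights: 3 gi L, 4 duk H, 5 ra L.
The penult (syllable 4, duk) is heavy, so it takes stress.
Stress on syllable 4: pu.sa:r.gi.ˈduk.ra.

4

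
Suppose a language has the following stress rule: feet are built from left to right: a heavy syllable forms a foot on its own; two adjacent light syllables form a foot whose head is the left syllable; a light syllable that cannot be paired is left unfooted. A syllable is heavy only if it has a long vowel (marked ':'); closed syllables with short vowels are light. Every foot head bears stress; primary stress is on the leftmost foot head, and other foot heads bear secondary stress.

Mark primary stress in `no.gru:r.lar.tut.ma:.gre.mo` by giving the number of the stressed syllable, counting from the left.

Weights: 1 no L, 2 gru:r H, 3 lar L, 4 tut L, 5 ma: H, 6 gre L, 7 mo L.
Parse left to right (heavy = foot alone; LL = one foot; stranded L unfooted): no (ˈgru:r) (ˈlar.tut) (ˈma:) (ˈgre.mo).
Foot heads: 2, 3, 5, 6.
Primary stress on the leftmost head = syllable 2.
Primary stress: syllable 2 → no.ˈgru:r.lar.tut.ma:.gre.mo.

2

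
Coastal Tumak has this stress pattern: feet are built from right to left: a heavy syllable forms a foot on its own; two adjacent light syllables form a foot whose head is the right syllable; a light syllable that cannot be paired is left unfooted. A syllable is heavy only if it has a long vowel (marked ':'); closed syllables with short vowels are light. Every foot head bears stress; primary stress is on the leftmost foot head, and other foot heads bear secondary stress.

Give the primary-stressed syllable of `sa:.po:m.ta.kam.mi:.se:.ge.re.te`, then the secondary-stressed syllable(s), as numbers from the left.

primary 1, secondary 2, 4, 5, 6, 9

Weights: 1 sa: H, 2 po:m H, 3 ta L, 4 kam L, 5 mi: H, 6 se: H, 7 ge L, 8 re L, 9 te L.
Parse right to left (heavy = foot alone; LL = one foot; stranded L unfooted): (ˈsa:) (ˈpo:m) (ta.ˈkam) (ˈmi:) (ˈse:) ge (re.ˈte).
Foot heads: 1, 2, 4, 5, 6, 9.
Primary stress on the leftmost head = syllable 1.
Secondary stress on 2, 4, 5, 6, 9: ˈsa:.ˌpo:m.ta.ˌkam.ˌmi:.ˌse:.ge.re.ˌte.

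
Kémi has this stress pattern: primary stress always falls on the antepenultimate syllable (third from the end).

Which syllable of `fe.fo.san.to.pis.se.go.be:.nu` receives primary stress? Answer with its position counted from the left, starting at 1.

7

The word has 9 syllables; the antepenultimate syllable (third from the end) is syllable 7 (go).
Primary stress: syllable 7 → fe.fo.san.to.pis.se.ˈgo.be:.nu.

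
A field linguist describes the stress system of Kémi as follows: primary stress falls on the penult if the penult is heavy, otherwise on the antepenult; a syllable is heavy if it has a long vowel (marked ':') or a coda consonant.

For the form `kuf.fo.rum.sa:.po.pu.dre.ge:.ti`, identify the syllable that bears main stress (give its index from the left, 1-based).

8

Weights: 7 dre L, 8 ge: H, 9 ti L.
The penult (syllable 8, ge:) is heavy, so it takes stress.
Primary stress: syllable 8 → kuf.fo.rum.sa:.po.pu.dre.ˈge:.ti.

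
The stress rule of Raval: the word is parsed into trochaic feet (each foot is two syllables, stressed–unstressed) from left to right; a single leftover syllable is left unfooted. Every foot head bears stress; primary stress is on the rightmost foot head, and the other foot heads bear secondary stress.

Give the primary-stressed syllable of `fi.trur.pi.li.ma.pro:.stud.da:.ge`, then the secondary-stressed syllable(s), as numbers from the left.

Parse left to right into trochaic (ˈσσ) feet: (ˈfi.trur) (ˈpi.li) (ˈma.pro:) (ˈstud.da:) ge. Syllable 9 is left unfooted.
Foot heads (stressed positions): 1, 3, 5, 7.
End Rule Rightmost: primary stress on the rightmost head = syllable 7.
Secondary stress on 1, 3, 5: ˌfi.trur.ˌpi.li.ˌma.pro:.ˈstud.da:.ge.

primary 7, secondary 1, 3, 5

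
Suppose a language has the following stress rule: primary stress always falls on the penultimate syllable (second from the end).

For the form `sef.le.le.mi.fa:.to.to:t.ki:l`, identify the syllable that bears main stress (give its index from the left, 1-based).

7

The word has 8 syllables; the penultimate syllable (second from the end) is syllable 7 (to:t).
Primary stress: syllable 7 → sef.le.le.mi.fa:.to.ˈto:t.ki:l.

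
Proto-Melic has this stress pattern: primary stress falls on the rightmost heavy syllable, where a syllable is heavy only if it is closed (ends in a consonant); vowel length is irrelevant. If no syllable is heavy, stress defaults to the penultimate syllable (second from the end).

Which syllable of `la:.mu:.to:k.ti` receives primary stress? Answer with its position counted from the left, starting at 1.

3

Weights: 1 la: L, 2 mu: L, 3 to:k H, 4 ti L.
Heavy syllables in the domain: 3. The rightmost is syllable 3 (to:k).
Primary stress: syllable 3 → la:.mu:.ˈto:k.ti.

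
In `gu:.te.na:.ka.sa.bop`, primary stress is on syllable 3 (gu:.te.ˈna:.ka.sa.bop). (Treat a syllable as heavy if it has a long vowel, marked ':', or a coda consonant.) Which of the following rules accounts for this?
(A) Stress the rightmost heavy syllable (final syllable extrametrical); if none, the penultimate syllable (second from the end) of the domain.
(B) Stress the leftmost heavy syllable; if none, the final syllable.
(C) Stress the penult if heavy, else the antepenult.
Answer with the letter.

A

Rule A → syllable 3 ✓.
Rule B → syllable 1 (observed: 3).
Rule C → syllable 4 (observed: 3).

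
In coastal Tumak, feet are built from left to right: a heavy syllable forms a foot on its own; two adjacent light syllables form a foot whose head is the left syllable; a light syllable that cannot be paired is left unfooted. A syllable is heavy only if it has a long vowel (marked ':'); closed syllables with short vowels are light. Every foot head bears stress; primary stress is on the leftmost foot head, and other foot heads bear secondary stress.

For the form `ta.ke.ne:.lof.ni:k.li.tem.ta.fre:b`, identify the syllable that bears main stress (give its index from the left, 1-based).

Weights: 1 ta L, 2 ke L, 3 ne: H, 4 lof L, 5 ni:k H, 6 li L, 7 tem L, 8 ta L, 9 fre:b H.
Parse left to right (heavy = foot alone; LL = one foot; stranded L unfooted): (ˈta.ke) (ˈne:) lof (ˈni:k) (ˈli.tem) ta (ˈfre:b).
Foot heads: 1, 3, 5, 6, 9.
Primary stress on the leftmost head = syllable 1.
Primary stress: syllable 1 → ˈta.ke.ne:.lof.ni:k.li.tem.ta.fre:b.

1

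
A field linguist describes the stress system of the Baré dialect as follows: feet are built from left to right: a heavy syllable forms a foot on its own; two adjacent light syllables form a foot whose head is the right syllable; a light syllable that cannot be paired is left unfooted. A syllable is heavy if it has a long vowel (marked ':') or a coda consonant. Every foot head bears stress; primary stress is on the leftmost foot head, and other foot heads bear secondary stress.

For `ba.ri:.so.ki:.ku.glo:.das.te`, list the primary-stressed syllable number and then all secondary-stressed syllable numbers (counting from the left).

Weights: 1 ba L, 2 ri: H, 3 so L, 4 ki: H, 5 ku L, 6 glo: H, 7 das H, 8 te L.
Parse left to right (heavy = foot alone; LL = one foot; stranded L unfooted): ba (ˈri:) so (ˈki:) ku (ˈglo:) (ˈdas) te.
Foot heads: 2, 4, 6, 7.
Primary stress on the leftmost head = syllable 2.
Secondary stress on 4, 6, 7: ba.ˈri:.so.ˌki:.ku.ˌglo:.ˌdas.te.

primary 2, secondary 4, 6, 7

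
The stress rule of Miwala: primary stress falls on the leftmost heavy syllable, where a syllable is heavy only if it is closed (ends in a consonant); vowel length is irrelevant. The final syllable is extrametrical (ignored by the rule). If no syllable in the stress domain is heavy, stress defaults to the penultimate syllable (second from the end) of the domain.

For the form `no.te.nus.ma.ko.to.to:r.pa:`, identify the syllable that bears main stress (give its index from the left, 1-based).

3

The final syllable (8, pa:) is extrametrical; the stress domain is syllables 1–7.
Weights: 1 no L, 2 te L, 3 nus H, 4 ma L, 5 ko L, 6 to L, 7 to:r H.
Heavy syllables in the domain: 3, 7. The leftmost is syllable 3 (nus).
Primary stress: syllable 3 → no.te.ˈnus.ma.ko.to.to:r.pa:.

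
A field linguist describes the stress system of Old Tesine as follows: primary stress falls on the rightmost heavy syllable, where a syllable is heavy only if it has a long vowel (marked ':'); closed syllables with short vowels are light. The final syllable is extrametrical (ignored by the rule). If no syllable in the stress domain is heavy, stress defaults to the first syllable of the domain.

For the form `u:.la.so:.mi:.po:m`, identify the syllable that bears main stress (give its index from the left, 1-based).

The final syllable (5, po:m) is extrametrical; the stress domain is syllables 1–4.
Weights: 1 u: H, 2 la L, 3 so: H, 4 mi: H.
Heavy syllables in the domain: 1, 3, 4. The rightmost is syllable 4 (mi:).
Primary stress: syllable 4 → u:.la.so:.ˈmi:.po:m.

4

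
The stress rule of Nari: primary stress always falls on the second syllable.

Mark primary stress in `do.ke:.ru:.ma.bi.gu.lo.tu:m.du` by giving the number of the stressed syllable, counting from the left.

The word has 9 syllables; the second syllable is syllable 2 (ke:).
Primary stress: syllable 2 → do.ˈke:.ru:.ma.bi.gu.lo.tu:m.du.

2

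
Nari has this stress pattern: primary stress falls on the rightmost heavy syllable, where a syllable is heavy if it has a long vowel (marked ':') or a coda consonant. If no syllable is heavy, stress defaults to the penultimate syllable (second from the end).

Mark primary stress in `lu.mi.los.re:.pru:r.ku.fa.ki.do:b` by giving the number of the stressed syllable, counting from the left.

Weights: 1 lu L, 2 mi L, 3 los H, 4 re: H, 5 pru:r H, 6 ku L, 7 fa L, 8 ki L, 9 do:b H.
Heavy syllables in the domain: 3, 4, 5, 9. The rightmost is syllable 9 (do:b).
Primary stress: syllable 9 → lu.mi.los.re:.pru:r.ku.fa.ki.ˈdo:b.

9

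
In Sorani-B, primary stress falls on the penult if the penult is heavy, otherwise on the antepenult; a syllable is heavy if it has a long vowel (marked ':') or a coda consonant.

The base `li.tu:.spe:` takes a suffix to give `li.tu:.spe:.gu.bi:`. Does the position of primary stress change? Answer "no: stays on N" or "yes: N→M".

Base `li.tu:.spe:` (3 syllables):
  Weights: 1 li L, 2 tu: H, 3 spe: H.
  The penult (syllable 2, tu:) is heavy, so it takes stress.
  → primary stress on syllable 2.
Suffixed `li.tu:.spe:.gu.bi:` (5 syllables):
  Weights: 3 spe: H, 4 gu L, 5 bi: H.
  The penult (syllable 4, gu) is light, so stress falls on the antepenult (syllable 3, spe:).
  → primary stress on syllable 3.

yes: 2→3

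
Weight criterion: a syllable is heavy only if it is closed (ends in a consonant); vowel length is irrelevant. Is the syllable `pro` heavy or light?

light

`pro`: short vowel, open (no coda). Open (no coda) → light.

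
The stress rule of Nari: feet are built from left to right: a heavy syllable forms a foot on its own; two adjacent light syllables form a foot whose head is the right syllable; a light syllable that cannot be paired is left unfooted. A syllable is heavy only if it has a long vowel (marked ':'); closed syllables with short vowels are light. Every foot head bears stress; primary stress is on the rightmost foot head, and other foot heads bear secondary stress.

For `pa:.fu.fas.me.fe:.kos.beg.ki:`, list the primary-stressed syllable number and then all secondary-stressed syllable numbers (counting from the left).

Weights: 1 pa: H, 2 fu L, 3 fas L, 4 me L, 5 fe: H, 6 kos L, 7 beg L, 8 ki: H.
Parse left to right (heavy = foot alone; LL = one foot; stranded L unfooted): (ˈpa:) (fu.ˈfas) me (ˈfe:) (kos.ˈbeg) (ˈki:).
Foot heads: 1, 3, 5, 7, 8.
Primary stress on the rightmost head = syllable 8.
Secondary stress on 1, 3, 5, 7: ˌpa:.fu.ˌfas.me.ˌfe:.kos.ˌbeg.ˈki:.

primary 8, secondary 1, 3, 5, 7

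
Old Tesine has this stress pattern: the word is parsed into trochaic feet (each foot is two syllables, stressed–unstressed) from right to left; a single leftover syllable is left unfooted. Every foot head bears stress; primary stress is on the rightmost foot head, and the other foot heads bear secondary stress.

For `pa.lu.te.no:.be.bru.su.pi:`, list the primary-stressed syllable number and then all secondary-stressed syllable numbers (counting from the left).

primary 7, secondary 1, 3, 5

Parse right to left into trochaic (ˈσσ) feet: (ˈpa.lu) (ˈte.no:) (ˈbe.bru) (ˈsu.pi:).
Foot heads (stressed positions): 1, 3, 5, 7.
End Rule Rightmost: primary stress on the rightmost head = syllable 7.
Secondary stress on 1, 3, 5: ˌpa.lu.ˌte.no:.ˌbe.bru.ˈsu.pi:.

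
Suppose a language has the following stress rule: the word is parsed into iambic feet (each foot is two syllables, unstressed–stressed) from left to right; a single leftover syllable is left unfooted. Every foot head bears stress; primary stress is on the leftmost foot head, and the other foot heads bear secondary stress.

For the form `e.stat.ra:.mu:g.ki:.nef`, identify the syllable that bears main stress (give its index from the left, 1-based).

2

Parse left to right into iambic (σˈσ) feet: (e.ˈstat) (ra:.ˈmu:g) (ki:.ˈnef).
Foot heads (stressed positions): 2, 4, 6.
End Rule Leftmost: primary stress on the leftmost head = syllable 2.
Primary stress: syllable 2 → e.ˈstat.ra:.mu:g.ki:.nef.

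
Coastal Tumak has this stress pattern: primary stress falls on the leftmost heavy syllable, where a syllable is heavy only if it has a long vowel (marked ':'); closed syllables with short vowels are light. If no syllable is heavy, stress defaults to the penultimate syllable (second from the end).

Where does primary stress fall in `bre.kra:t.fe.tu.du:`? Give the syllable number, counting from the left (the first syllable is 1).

2

Weights: 1 bre L, 2 kra:t H, 3 fe L, 4 tu L, 5 du: H.
Heavy syllables in the domain: 2, 5. The leftmost is syllable 2 (kra:t).
Primary stress: syllable 2 → bre.ˈkra:t.fe.tu.du:.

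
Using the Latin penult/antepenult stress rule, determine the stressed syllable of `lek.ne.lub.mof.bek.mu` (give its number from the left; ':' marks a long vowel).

5

Classical Latin: stress the penult if heavy (long vowel or closed), else the antepenult.
Weights: 4 mof H, 5 bek H, 6 mu L.
The penult (syllable 5, bek) is heavy, so it takes stress.
Stress on syllable 5: lek.ne.lub.mof.ˈbek.mu.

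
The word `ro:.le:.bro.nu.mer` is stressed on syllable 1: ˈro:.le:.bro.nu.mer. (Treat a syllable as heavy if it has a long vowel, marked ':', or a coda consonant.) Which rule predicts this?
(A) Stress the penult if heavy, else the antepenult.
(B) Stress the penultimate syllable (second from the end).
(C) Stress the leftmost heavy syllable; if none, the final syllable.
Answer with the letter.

Rule A → syllable 3 (observed: 1).
Rule B → syllable 4 (observed: 1).
Rule C → syllable 1 ✓.

C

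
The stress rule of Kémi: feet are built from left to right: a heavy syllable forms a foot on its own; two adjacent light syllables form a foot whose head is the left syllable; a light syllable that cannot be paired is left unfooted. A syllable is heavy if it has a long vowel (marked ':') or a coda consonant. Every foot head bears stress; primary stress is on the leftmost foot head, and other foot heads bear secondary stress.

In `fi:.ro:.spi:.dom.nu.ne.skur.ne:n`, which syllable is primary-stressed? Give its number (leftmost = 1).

Weights: 1 fi: H, 2 ro: H, 3 spi: H, 4 dom H, 5 nu L, 6 ne L, 7 skur H, 8 ne:n H.
Parse left to right (heavy = foot alone; LL = one foot; stranded L unfooted): (ˈfi:) (ˈro:) (ˈspi:) (ˈdom) (ˈnu.ne) (ˈskur) (ˈne:n).
Foot heads: 1, 2, 3, 4, 5, 7, 8.
Primary stress on the leftmost head = syllable 1.
Primary stress: syllable 1 → ˈfi:.ro:.spi:.dom.nu.ne.skur.ne:n.

1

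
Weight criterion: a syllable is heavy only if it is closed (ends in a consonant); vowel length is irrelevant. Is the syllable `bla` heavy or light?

light

`bla`: short vowel, open (no coda). Open (no coda) → light.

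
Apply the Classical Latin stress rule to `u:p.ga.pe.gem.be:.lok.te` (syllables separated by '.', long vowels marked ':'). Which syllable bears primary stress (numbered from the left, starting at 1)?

6

Classical Latin: stress the penult if heavy (long vowel or closed), else the antepenult.
Weights: 5 be: H, 6 lok H, 7 te L.
The penult (syllable 6, lok) is heavy, so it takes stress.
Stress on syllable 6: u:p.ga.pe.gem.be:.ˈlok.te.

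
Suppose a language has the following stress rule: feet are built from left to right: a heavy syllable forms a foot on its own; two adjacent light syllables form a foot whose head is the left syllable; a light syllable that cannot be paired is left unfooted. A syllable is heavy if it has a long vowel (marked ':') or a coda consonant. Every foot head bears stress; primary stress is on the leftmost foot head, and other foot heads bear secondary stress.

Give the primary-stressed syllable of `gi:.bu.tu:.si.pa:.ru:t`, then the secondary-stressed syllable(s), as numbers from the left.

primary 1, secondary 3, 5, 6

Weights: 1 gi: H, 2 bu L, 3 tu: H, 4 si L, 5 pa: H, 6 ru:t H.
Parse left to right (heavy = foot alone; LL = one foot; stranded L unfooted): (ˈgi:) bu (ˈtu:) si (ˈpa:) (ˈru:t).
Foot heads: 1, 3, 5, 6.
Primary stress on the leftmost head = syllable 1.
Secondary stress on 3, 5, 6: ˈgi:.bu.ˌtu:.si.ˌpa:.ˌru:t.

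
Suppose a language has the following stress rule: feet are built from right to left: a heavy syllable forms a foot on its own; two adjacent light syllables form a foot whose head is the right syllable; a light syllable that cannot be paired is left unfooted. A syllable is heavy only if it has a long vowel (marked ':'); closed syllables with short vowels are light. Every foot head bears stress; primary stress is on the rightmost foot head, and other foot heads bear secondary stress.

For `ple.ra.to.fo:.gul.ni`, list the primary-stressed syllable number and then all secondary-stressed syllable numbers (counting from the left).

Weights: 1 ple L, 2 ra L, 3 to L, 4 fo: H, 5 gul L, 6 ni L.
Parse right to left (heavy = foot alone; LL = one foot; stranded L unfooted): ple (ra.ˈto) (ˈfo:) (gul.ˈni).
Foot heads: 3, 4, 6.
Primary stress on the rightmost head = syllable 6.
Secondary stress on 3, 4: ple.ra.ˌto.ˌfo:.gul.ˈni.

primary 6, secondary 3, 4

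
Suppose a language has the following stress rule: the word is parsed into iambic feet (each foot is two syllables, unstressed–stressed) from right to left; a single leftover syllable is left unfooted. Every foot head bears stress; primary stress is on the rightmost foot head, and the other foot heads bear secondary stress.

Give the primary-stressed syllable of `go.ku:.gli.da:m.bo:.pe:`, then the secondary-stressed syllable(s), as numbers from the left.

Parse right to left into iambic (σˈσ) feet: (go.ˈku:) (gli.ˈda:m) (bo:.ˈpe:).
Foot heads (stressed positions): 2, 4, 6.
End Rule Rightmost: primary stress on the rightmost head = syllable 6.
Secondary stress on 2, 4: go.ˌku:.gli.ˌda:m.bo:.ˈpe:.

primary 6, secondary 2, 4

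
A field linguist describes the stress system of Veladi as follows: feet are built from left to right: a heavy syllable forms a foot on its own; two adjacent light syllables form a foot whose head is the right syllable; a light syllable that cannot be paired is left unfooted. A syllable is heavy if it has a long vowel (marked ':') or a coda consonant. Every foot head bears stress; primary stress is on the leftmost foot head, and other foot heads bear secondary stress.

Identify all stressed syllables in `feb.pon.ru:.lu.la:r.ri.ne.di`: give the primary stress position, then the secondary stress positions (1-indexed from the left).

Weights: 1 feb H, 2 pon H, 3 ru: H, 4 lu L, 5 la:r H, 6 ri L, 7 ne L, 8 di L.
Parse left to right (heavy = foot alone; LL = one foot; stranded L unfooted): (ˈfeb) (ˈpon) (ˈru:) lu (ˈla:r) (ri.ˈne) di.
Foot heads: 1, 2, 3, 5, 7.
Primary stress on the leftmost head = syllable 1.
Secondary stress on 2, 3, 5, 7: ˈfeb.ˌpon.ˌru:.lu.ˌla:r.ri.ˌne.di.

primary 1, secondary 2, 3, 5, 7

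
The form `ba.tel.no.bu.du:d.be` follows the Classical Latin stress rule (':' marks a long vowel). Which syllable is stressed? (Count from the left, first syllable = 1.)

5

Classical Latin: stress the penult if heavy (long vowel or closed), else the antepenult.
Weights: 4 bu L, 5 du:d H, 6 be L.
The penult (syllable 5, du:d) is heavy, so it takes stress.
Stress on syllable 5: ba.tel.no.bu.ˈdu:d.be.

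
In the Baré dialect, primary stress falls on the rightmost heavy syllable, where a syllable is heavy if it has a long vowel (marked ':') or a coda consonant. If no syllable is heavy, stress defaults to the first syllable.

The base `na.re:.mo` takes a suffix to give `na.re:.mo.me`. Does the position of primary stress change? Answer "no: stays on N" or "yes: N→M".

Base `na.re:.mo` (3 syllables):
  Weights: 1 na L, 2 re: H, 3 mo L.
  Heavy syllables in the domain: 2. The rightmost is syllable 2 (re:).
  → primary stress on syllable 2.
Suffixed `na.re:.mo.me` (4 syllables):
  Weights: 1 na L, 2 re: H, 3 mo L, 4 me L.
  Heavy syllables in the domain: 2. The rightmost is syllable 2 (re:).
  → primary stress on syllable 2.

no: stays on 2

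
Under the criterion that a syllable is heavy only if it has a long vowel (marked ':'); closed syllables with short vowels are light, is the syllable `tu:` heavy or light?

heavy

`tu:`: long vowel, open (no coda). Long vowel → heavy.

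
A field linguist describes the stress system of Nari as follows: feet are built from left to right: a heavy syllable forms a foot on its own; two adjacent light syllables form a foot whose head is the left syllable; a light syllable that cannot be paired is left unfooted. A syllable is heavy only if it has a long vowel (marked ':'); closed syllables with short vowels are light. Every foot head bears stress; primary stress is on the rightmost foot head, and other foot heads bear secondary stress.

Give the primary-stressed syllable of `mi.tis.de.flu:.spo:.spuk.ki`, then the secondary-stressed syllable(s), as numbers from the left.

Weights: 1 mi L, 2 tis L, 3 de L, 4 flu: H, 5 spo: H, 6 spuk L, 7 ki L.
Parse left to right (heavy = foot alone; LL = one foot; stranded L unfooted): (ˈmi.tis) de (ˈflu:) (ˈspo:) (ˈspuk.ki).
Foot heads: 1, 4, 5, 6.
Primary stress on the rightmost head = syllable 6.
Secondary stress on 1, 4, 5: ˌmi.tis.de.ˌflu:.ˌspo:.ˈspuk.ki.

primary 6, secondary 1, 4, 5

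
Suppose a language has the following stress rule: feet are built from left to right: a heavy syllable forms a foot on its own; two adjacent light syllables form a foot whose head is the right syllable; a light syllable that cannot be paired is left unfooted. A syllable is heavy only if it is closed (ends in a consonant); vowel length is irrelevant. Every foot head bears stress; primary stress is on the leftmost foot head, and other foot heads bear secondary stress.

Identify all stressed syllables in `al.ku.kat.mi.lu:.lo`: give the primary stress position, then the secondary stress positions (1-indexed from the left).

Weights: 1 al H, 2 ku L, 3 kat H, 4 mi L, 5 lu: L, 6 lo L.
Parse left to right (heavy = foot alone; LL = one foot; stranded L unfooted): (ˈal) ku (ˈkat) (mi.ˈlu:) lo.
Foot heads: 1, 3, 5.
Primary stress on the leftmost head = syllable 1.
Secondary stress on 3, 5: ˈal.ku.ˌkat.mi.ˌlu:.lo.

primary 1, secondary 3, 5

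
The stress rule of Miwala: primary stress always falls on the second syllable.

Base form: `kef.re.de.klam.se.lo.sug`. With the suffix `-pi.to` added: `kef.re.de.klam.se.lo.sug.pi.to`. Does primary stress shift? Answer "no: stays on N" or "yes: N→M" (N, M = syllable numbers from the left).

no: stays on 2

Base `kef.re.de.klam.se.lo.sug` (7 syllables):
  The word has 7 syllables; the second syllable is syllable 2 (re).
  → primary stress on syllable 2.
Suffixed `kef.re.de.klam.se.lo.sug.pi.to` (9 syllables):
  The word has 9 syllables; the second syllable is syllable 2 (re).
  → primary stress on syllable 2.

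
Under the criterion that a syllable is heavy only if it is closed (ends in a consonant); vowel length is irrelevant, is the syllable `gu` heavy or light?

light

`gu`: short vowel, open (no coda). Open (no coda) → light.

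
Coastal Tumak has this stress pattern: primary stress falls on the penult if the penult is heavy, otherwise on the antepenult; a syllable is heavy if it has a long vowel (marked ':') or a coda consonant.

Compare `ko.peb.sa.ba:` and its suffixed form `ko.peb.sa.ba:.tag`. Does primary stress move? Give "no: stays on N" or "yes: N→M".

yes: 2→4

Base `ko.peb.sa.ba:` (4 syllables):
  Weights: 2 peb H, 3 sa L, 4 ba: H.
  The penult (syllable 3, sa) is light, so stress falls on the antepenult (syllable 2, peb).
  → primary stress on syllable 2.
Suffixed `ko.peb.sa.ba:.tag` (5 syllables):
  Weights: 3 sa L, 4 ba: H, 5 tag H.
  The penult (syllable 4, ba:) is heavy, so it takes stress.
  → primary stress on syllable 4.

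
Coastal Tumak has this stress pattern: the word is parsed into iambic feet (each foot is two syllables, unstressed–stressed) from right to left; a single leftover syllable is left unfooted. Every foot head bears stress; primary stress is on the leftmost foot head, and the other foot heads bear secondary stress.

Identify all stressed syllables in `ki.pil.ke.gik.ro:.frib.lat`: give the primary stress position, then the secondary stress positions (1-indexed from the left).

primary 3, secondary 5, 7

Parse right to left into iambic (σˈσ) feet: ki (pil.ˈke) (gik.ˈro:) (frib.ˈlat). Syllable 1 is left unfooted.
Foot heads (stressed positions): 3, 5, 7.
End Rule Leftmost: primary stress on the leftmost head = syllable 3.
Secondary stress on 5, 7: ki.pil.ˈke.gik.ˌro:.frib.ˌlat.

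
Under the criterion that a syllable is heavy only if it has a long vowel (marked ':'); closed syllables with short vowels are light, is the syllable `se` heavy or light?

light

`se`: short vowel, open (no coda). Short vowel → light.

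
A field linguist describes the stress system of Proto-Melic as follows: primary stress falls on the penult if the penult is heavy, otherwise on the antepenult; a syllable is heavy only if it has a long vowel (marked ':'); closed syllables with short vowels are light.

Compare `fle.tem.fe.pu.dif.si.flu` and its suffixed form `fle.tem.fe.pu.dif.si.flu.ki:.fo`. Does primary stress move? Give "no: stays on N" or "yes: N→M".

Base `fle.tem.fe.pu.dif.si.flu` (7 syllables):
  Weights: 5 dif L, 6 si L, 7 flu L.
  The penult (syllable 6, si) is light, so stress falls on the antepenult (syllable 5, dif).
  → primary stress on syllable 5.
Suffixed `fle.tem.fe.pu.dif.si.flu.ki:.fo` (9 syllables):
  Weights: 7 flu L, 8 ki: H, 9 fo L.
  The penult (syllable 8, ki:) is heavy, so it takes stress.
  → primary stress on syllable 8.

yes: 5→8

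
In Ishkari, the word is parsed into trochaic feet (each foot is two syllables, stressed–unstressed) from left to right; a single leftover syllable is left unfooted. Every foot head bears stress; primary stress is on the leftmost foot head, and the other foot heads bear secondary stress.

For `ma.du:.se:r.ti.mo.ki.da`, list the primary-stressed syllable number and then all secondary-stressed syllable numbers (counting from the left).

primary 1, secondary 3, 5

Parse left to right into trochaic (ˈσσ) feet: (ˈma.du:) (ˈse:r.ti) (ˈmo.ki) da. Syllable 7 is left unfooted.
Foot heads (stressed positions): 1, 3, 5.
End Rule Leftmost: primary stress on the leftmost head = syllable 1.
Secondary stress on 3, 5: ˈma.du:.ˌse:r.ti.ˌmo.ki.da.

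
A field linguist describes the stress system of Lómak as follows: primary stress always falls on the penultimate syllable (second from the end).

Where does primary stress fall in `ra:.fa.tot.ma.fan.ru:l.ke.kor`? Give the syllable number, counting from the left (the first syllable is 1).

The word has 8 syllables; the penultimate syllable (second from the end) is syllable 7 (ke).
Primary stress: syllable 7 → ra:.fa.tot.ma.fan.ru:l.ˈke.kor.

7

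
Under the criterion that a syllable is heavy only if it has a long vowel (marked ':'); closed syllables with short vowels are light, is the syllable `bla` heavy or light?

light

`bla`: short vowel, open (no coda). Short vowel → light.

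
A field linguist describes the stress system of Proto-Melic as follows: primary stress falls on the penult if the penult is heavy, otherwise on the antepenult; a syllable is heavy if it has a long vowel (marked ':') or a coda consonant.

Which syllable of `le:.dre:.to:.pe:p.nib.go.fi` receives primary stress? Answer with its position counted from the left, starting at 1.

5

Weights: 5 nib H, 6 go L, 7 fi L.
The penult (syllable 6, go) is light, so stress falls on the antepenult (syllable 5, nib).
Primary stress: syllable 5 → le:.dre:.to:.pe:p.ˈnib.go.fi.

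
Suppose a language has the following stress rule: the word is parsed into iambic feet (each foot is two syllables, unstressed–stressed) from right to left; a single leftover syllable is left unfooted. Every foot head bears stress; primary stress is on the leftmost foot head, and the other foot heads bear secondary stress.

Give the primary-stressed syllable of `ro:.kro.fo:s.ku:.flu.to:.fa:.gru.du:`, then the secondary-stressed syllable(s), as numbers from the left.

primary 3, secondary 5, 7, 9

Parse right to left into iambic (σˈσ) feet: ro: (kro.ˈfo:s) (ku:.ˈflu) (to:.ˈfa:) (gru.ˈdu:). Syllable 1 is left unfooted.
Foot heads (stressed positions): 3, 5, 7, 9.
End Rule Leftmost: primary stress on the leftmost head = syllable 3.
Secondary stress on 5, 7, 9: ro:.kro.ˈfo:s.ku:.ˌflu.to:.ˌfa:.gru.ˌdu:.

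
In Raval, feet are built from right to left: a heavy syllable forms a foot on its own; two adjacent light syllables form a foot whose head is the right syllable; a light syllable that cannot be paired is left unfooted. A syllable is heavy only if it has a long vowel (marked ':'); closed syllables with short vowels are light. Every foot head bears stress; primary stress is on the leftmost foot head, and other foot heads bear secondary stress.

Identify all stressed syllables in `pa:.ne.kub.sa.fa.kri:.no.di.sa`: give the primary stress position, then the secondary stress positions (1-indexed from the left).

Weights: 1 pa: H, 2 ne L, 3 kub L, 4 sa L, 5 fa L, 6 kri: H, 7 no L, 8 di L, 9 sa L.
Parse right to left (heavy = foot alone; LL = one foot; stranded L unfooted): (ˈpa:) (ne.ˈkub) (sa.ˈfa) (ˈkri:) no (di.ˈsa).
Foot heads: 1, 3, 5, 6, 9.
Primary stress on the leftmost head = syllable 1.
Secondary stress on 3, 5, 6, 9: ˈpa:.ne.ˌkub.sa.ˌfa.ˌkri:.no.di.ˌsa.

primary 1, secondary 3, 5, 6, 9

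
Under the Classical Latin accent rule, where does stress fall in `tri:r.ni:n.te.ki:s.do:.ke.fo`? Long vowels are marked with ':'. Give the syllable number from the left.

Classical Latin: stress the penult if heavy (long vowel or closed), else the antepenult.
Weights: 5 do: H, 6 ke L, 7 fo L.
The penult (syllable 6, ke) is light, so stress falls on the antepenult (syllable 5, do:).
Stress on syllable 5: tri:r.ni:n.te.ki:s.ˈdo:.ke.fo.

5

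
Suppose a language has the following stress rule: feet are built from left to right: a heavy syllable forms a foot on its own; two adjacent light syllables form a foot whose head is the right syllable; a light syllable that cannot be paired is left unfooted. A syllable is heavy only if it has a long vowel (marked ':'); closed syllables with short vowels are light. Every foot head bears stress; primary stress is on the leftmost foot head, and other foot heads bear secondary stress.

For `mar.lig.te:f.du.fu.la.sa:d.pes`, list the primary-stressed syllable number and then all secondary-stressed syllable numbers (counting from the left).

primary 2, secondary 3, 5, 7

Weights: 1 mar L, 2 lig L, 3 te:f H, 4 du L, 5 fu L, 6 la L, 7 sa:d H, 8 pes L.
Parse left to right (heavy = foot alone; LL = one foot; stranded L unfooted): (mar.ˈlig) (ˈte:f) (du.ˈfu) la (ˈsa:d) pes.
Foot heads: 2, 3, 5, 7.
Primary stress on the leftmost head = syllable 2.
Secondary stress on 3, 5, 7: mar.ˈlig.ˌte:f.du.ˌfu.la.ˌsa:d.pes.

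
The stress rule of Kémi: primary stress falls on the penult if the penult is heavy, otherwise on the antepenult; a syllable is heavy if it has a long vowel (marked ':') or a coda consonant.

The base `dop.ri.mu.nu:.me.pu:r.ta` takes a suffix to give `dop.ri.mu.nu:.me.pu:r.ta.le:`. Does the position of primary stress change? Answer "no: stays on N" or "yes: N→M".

no: stays on 6

Base `dop.ri.mu.nu:.me.pu:r.ta` (7 syllables):
  Weights: 5 me L, 6 pu:r H, 7 ta L.
  The penult (syllable 6, pu:r) is heavy, so it takes stress.
  → primary stress on syllable 6.
Suffixed `dop.ri.mu.nu:.me.pu:r.ta.le:` (8 syllables):
  Weights: 6 pu:r H, 7 ta L, 8 le: H.
  The penult (syllable 7, ta) is light, so stress falls on the antepenult (syllable 6, pu:r).
  → primary stress on syllable 6.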